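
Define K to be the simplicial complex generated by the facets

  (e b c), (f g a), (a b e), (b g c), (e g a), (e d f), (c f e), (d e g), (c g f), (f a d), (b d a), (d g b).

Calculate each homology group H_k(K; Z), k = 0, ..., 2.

Take the total order a < b < c < d < e < f < g on the vertex set. Then K (dimension 2) consists of the simplices:

  0-simplices (7): a, b, c, d, e, f, g
  1-simplices (18): ab, ad, ae, af, ag, bc, bd, be, bg, ce, cf, cg, de, df, dg, ef, eg, fg
  2-simplices (12): abd, abe, adf, aeg, afg, bce, bcg, bdg, cef, cfg, def, deg

so the chain groups are C_0 ≅ Z^7, C_1 ≅ Z^18, C_2 ≅ Z^12.

∂_1: C_1 → C_0 is given by ∂[p,q] = [q] − [p]. For instance
  ∂fg = g − f.
As a 7×18 matrix over Z this has rank 6, with invariant factors (1,1,1,1,1,1).

∂_2: C_2 → C_1 sends each 2-simplex [p,q,r] to [q,r] − [p,r] + [p,q]. For instance
  ∂cef = ef − cf + ce,
  ∂abd = bd − ad + ab.
As a 18×12 matrix over Z this has rank 12, with invariant factors (1,1,1,1,1,1,1,1,1,1,1,2).

From H_k ≅ ker(∂_k) / im(∂_{k+1}) we obtain:

  H_0: rank C_0 − rank ∂_1 = 7 − 6 = 1, and the invariant factors of ∂_1 are all 1, so H_0 = Z.
  H_1: rank ker ∂_1 − rank ∂_2 = (18 − 6) − 12 = 0, and ∂_2 has invariant factor 2 > 1, so H_1 = Z/2.
  H_2: rank ker ∂_2 − rank ∂_3 = (12 − 12) − 0 = 0, and there is no ∂_3, so H_2 = 0.

H_0 = Z,  H_1 = Z/2,  H_2 = 0.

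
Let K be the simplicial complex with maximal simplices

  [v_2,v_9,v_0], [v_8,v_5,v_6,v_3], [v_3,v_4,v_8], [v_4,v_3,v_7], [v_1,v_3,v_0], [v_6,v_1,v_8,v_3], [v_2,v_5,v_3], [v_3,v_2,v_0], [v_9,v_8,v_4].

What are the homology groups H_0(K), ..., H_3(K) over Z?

H_0 ≅ Z,  H_1 ≅ Z,  H_2 = 0,  H_3 = 0.

Fix the vertex order v_0 < v_1 < v_2 < v_3 < v_4 < v_5 < v_6 < v_7 < v_8 < v_9 and write every simplex with vertices in increasing order. Then dim K = 3 and the simplices of K are:

  0-simplices (10): [v_0], [v_1], [v_2], [v_3], [v_4], [v_5], [v_6], [v_7], [v_8], [v_9]
  1-simplices (22): (22 of them)
  2-simplices (14): (14 of them)
  3-simplices (2): [v_1,v_3,v_6,v_8], [v_3,v_5,v_6,v_8]

Hence C_0 ≅ Z^10, C_1 ≅ Z^22, C_2 ≅ Z^14, C_3 ≅ Z^2.

∂_1: C_1 → C_0 sends each edge [p,q] (with p < q) to q − p. For instance
  ∂[v_0,v_1] = [v_1] − [v_0].
The 10×22 boundary matrix has rank 9 and Smith normal form diag(1,1,1,1,1,1,1,1,1).

Boundary ∂_2: C_2 → C_1 maps a triangle to the signed sum of its edges. For instance
  ∂[v_2,v_3,v_5] = [v_3,v_5] − [v_2,v_5] + [v_2,v_3],
  ∂[v_4,v_8,v_9] = [v_8,v_9] − [v_4,v_9] + [v_4,v_8].
As a 22×14 matrix over Z this has rank 12, with invariant factors (1,1,1,1,1,1,1,1,1,1,1,1).

Boundary ∂_3: C_3 → C_2 sends each 3-simplex σ to the alternating sum Σ_i (−1)^i (σ with its i-th vertex removed). For instance
  ∂[v_3,v_5,v_6,v_8] = [v_5,v_6,v_8] − [v_3,v_6,v_8] + [v_3,v_5,v_8] − [v_3,v_5,v_6],
  ∂[v_1,v_3,v_6,v_8] = [v_3,v_6,v_8] − [v_1,v_6,v_8] + [v_1,v_3,v_8] − [v_1,v_3,v_6].
The 14×2 boundary matrix has rank 2 and Smith normal form diag(1,1).

From H_k ≅ ker(∂_k) / im(∂_{k+1}) we obtain:

  H_0: rank C_0 − rank ∂_1 = 10 − 9 = 1, and the invariant factors of ∂_1 are all 1, so H_0 ≅ Z.
  H_1: rank ker ∂_1 − rank ∂_2 = (22 − 9) − 12 = 1, and the invariant factors of ∂_2 are all 1, so H_1 ≅ Z.
  H_2: rank ker ∂_2 − rank ∂_3 = (14 − 12) − 2 = 0, and the invariant factors of ∂_3 are all 1, so H_2 ≅ 0.
  H_3: rank ker ∂_3 − rank ∂_4 = (2 − 2) − 0 = 0, and there is no ∂_4, so H_3 ≅ 0.

As a check, the Euler characteristic is 10 − 22 + 14 − 2 = 0, which agrees with 1 − 1 + 0 − 0 = 0.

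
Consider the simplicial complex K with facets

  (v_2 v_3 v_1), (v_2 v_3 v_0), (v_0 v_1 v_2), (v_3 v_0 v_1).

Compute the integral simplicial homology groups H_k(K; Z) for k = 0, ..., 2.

We work with the vertex ordering v_0 < v_1 < v_2 < v_3. The simplices of K, each written with vertices in increasing order, are:

  0-simplices (4): [v_0], [v_1], [v_2], [v_3]
  1-simplices (6): [v_0,v_1], [v_0,v_2], [v_0,v_3], [v_1,v_2], [v_1,v_3], [v_2,v_3]
  2-simplices (4): [v_0,v_1,v_2], [v_0,v_1,v_3], [v_0,v_2,v_3], [v_1,v_2,v_3]

Hence C_0 ≅ Z^4, C_1 ≅ Z^6, C_2 ≅ Z^4.

∂_1: C_1 → C_0 sends each edge [p,q] (with p < q) to q − p.
This gives a 4×6 integer matrix of rank 3; reducing to Smith normal form yields diagonal entries (1,1,1).

∂_2: C_2 → C_1 maps a triangle to the signed sum of its edges. For instance
  ∂[v_0,v_1,v_3] = [v_1,v_3] − [v_0,v_3] + [v_0,v_1],
  ∂[v_1,v_2,v_3] = [v_2,v_3] − [v_1,v_3] + [v_1,v_2].
As a 6×4 matrix over Z this has rank 3, with invariant factors (1,1,1).

From H_k ≅ ker(∂_k) / im(∂_{k+1}) we obtain:

  H_0: rank C_0 − rank ∂_1 = 4 − 3 = 1, and the invariant factors of ∂_1 are all 1, so H_0 ≅ Z.
  H_1: rank ker ∂_1 − rank ∂_2 = (6 − 3) − 3 = 0, and the invariant factors of ∂_2 are all 1, so H_1 ≅ 0.
  H_2: rank ker ∂_2 − rank ∂_3 = (4 − 3) − 0 = 1, and there is no ∂_3, so H_2 ≅ Z.

H_0 ≅ Z,  H_1 = 0,  H_2 ≅ Z.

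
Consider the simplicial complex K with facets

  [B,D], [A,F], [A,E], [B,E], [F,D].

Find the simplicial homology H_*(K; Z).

H_0 = Z,  H_1 = Z.

We work with the vertex ordering A < B < D < E < F. The simplices of K, each written with vertices in increasing order, are:

  0-simplices (5): A, B, D, E, F
  1-simplices (5): AE, AF, BD, BE, DF

Hence C_0 ≅ Z^5, C_1 ≅ Z^5.

∂_1: C_1 → C_0 sends each edge [p,q] (with p < q) to q − p. For instance
  ∂DF = F − D.
This gives a 5×5 integer matrix of rank 4; reducing to Smith normal form yields diagonal entries (1,1,1,1).

Computing H_k = (kernel of ∂_k) / (image of ∂_{k+1}):

  H_0: rank C_0 − rank ∂_1 = 5 − 4 = 1, and the invariant factors of ∂_1 are all 1, so H_0 = Z.
  H_1: rank ker ∂_1 − rank ∂_2 = (5 − 4) − 0 = 1, and there is no ∂_2, so H_1 = Z.

(K is a triangulation of the circle S^1.)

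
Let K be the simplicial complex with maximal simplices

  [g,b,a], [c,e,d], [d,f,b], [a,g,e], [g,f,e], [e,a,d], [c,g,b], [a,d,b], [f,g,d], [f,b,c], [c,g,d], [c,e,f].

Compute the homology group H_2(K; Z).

H_2 ≅ 0.

K has 7 vertices, 18 edges, 12 triangles.
rank ∂_2 = 12, rank ∂_3 = 0 ⇒ b_2 = 12 − 12 − 0 = 0. So H_2 = 0.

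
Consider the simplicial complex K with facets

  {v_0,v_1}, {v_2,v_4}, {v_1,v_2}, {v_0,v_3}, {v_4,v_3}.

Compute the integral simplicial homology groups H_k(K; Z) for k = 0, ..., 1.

H_0 = Z,  H_1 = Z.

Take the total order v_0 < v_1 < v_2 < v_3 < v_4 on the vertex set. Then K (dimension 1) consists of the simplices:

  0-simplices (5): [v_0], [v_1], [v_2], [v_3], [v_4]
  1-simplices (5): [v_0,v_1], [v_0,v_3], [v_1,v_2], [v_2,v_4], [v_3,v_4]

Hence C_0 ≅ Z^5, C_1 ≅ Z^5.

Boundary ∂_1: C_1 → C_0 maps an edge to its endpoints' difference, ∂[p,q] = q − p. For instance
  ∂[v_0,v_1] = [v_1] − [v_0].
The 5×5 boundary matrix has rank 4 and Smith normal form diag(1,1,1,1).

Now H_k = ker ∂_k / im ∂_{k+1}, so:

  H_0: rank C_0 − rank ∂_1 = 5 − 4 = 1, and the invariant factors of ∂_1 are all 1, so H_0 = Z.
  H_1: rank ker ∂_1 − rank ∂_2 = (5 − 4) − 0 = 1, and there is no ∂_2, so H_1 = Z.

(K is a triangulation of the circle S^1.)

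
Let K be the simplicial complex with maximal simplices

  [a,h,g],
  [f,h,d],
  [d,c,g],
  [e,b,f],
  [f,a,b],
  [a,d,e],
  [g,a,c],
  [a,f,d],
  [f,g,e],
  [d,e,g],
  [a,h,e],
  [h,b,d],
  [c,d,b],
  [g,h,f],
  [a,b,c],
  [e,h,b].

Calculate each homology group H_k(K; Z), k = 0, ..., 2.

Fix the vertex order a < b < c < d < e < f < g < h and write every simplex with vertices in increasing order. Then dim K = 2 and the simplices of K are:

  0-simplices (8): a, b, c, d, e, f, g, h
  1-simplices (24): ab, ac, ad, ae, af, ag, ah, bc, bd, be, bf, bh, cd, cg, de, df, dg, dh, ef, eg, eh, fg, fh, gh
  2-simplices (16): abc, abf, acg, ade, adf, aeh, agh, bcd, bdh, bef, beh, cdg, deg, dfh, efg, fgh

Hence C_0 ≅ Z^8, C_1 ≅ Z^24, C_2 ≅ Z^16.

Boundary ∂_1: C_1 → C_0 is given by ∂[p,q] = [q] − [p]. For instance
  ∂fg = g − f.
As a 8×24 matrix over Z this has rank 7, with invariant factors (1,1,1,1,1,1,1).

The boundary map ∂_2: C_2 → C_1 maps a triangle to the signed sum of its edges. For instance
  ∂abf = bf − af + ab,
  ∂abc = bc − ac + ab.
As a 24×16 matrix over Z this has rank 15, with invariant factors (1,1,1,1,1,1,1,1,1,1,1,1,1,1,1).

Reading off H_k = ker ∂_k / im ∂_{k+1}:

  H_0: rank C_0 − rank ∂_1 = 8 − 7 = 1, and the invariant factors of ∂_1 are all 1, so H_0 ≅ Z.
  H_1: rank ker ∂_1 − rank ∂_2 = (24 − 7) − 15 = 2, and the invariant factors of ∂_2 are all 1, so H_1 ≅ Z^2.
  H_2: rank ker ∂_2 − rank ∂_3 = (16 − 15) − 0 = 1, and there is no ∂_3, so H_2 ≅ Z.

As a check, the Euler characteristic is 8 − 24 + 16 = 0, which agrees with 1 − 2 + 1 = 0.

H_0 = Z,  H_1 = Z^2,  H_2 = Z.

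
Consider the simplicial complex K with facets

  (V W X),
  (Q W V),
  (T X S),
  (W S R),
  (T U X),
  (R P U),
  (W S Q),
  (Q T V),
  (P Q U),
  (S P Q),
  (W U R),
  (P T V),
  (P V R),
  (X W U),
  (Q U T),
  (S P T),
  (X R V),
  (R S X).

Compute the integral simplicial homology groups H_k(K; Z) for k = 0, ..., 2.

Order the vertices as P < Q < R < S < T < U < V < W < X. Listing each simplex with vertices in this order, K has dimension 2 with simplices:

  0-simplices (9): P, Q, R, S, T, U, V, W, X
  1-simplices (27): PQ, PR, PS, PT, PU, PV, QS, QT, QU, QV, QW, RS, RU, RV, RW, RX, ST, SW, SX, TU, TV, TX, UW, UX, VW, VX, WX
  2-simplices (18): PQS, PQU, PRU, PRV, PST, PTV, QSW, QTU, QTV, QVW, RSW, RSX, RUW, RVX, STX, TUX, UWX, VWX

so the chain groups are C_0 ≅ Z^9, C_1 ≅ Z^27, C_2 ≅ Z^18.

∂_1: C_1 → C_0 is given by ∂[p,q] = [q] − [p]. For instance
  ∂PR = R − P.
This gives a 9×27 integer matrix of rank 8; reducing to Smith normal form yields diagonal entries (1,1,1,1,1,1,1,1).

∂_2: C_2 → C_1 acts by ∂[p,q,r] = [q,r] − [p,r] + [p,q]. For instance
  ∂PQU = QU − PU + PQ,
  ∂QVW = VW − QW + QV.
This gives a 27×18 integer matrix of rank 18; reducing to Smith normal form yields diagonal entries (1,1,1,1,1,1,1,1,1,1,1,1,1,1,1,1,1,2).

Computing H_k = (kernel of ∂_k) / (image of ∂_{k+1}):

  H_0: rank C_0 − rank ∂_1 = 9 − 8 = 1, and the invariant factors of ∂_1 are all 1, so H_0 = Z.
  H_1: rank ker ∂_1 − rank ∂_2 = (27 − 8) − 18 = 1, and ∂_2 has invariant factor 2 > 1, so H_1 = Z ⊕ Z/2Z.
  H_2: rank ker ∂_2 − rank ∂_3 = (18 − 18) − 0 = 0, and there is no ∂_3, so H_2 = 0.

As a check, the Euler characteristic is 9 − 27 + 18 = 0, which agrees with 1 − 1 + 0 = 0.
(K is a triangulation of the Klein bottle.)

H_0 ≅ Z,  H_1 ≅ Z ⊕ Z/2Z,  H_2 = 0.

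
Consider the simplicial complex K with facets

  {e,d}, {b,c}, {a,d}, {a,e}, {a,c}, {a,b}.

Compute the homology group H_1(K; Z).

H_1 ≅ Z^2.

Take the total order a < b < c < d < e on the vertex set. Then K (dimension 1) consists of the simplices:

  0-simplices (5): a, b, c, d, e
  1-simplices (6): ab, ac, ad, ae, bc, de

giving chain groups C_0 ≅ Z^5, C_1 ≅ Z^6.

∂_1: C_1 → C_0 is given by ∂[p,q] = [q] − [p]. For instance
  ∂ab = b − a.
The 5×6 boundary matrix has rank 4 and Smith normal form diag(1,1,1,1).

From H_k ≅ ker(∂_k) / im(∂_{k+1}) we obtain:

  H_1: rank ker ∂_1 − rank ∂_2 = (6 − 4) − 0 = 2, and there is no ∂_2, so H_1 ≅ Z^2.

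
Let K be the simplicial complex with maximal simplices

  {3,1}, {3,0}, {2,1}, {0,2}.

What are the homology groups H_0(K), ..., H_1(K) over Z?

H_0 = Z,  H_1 = Z.

Fix the vertex order 0 < 1 < 2 < 3 and write every simplex with vertices in increasing order. Then dim K = 1 and the simplices of K are:

  0-simplices (4): [0], [1], [2], [3]
  1-simplices (4): [0,2], [0,3], [1,2], [1,3]

giving chain groups C_0 ≅ Z^4, C_1 ≅ Z^4.

The boundary map ∂_1: C_1 → C_0 maps an edge to its endpoints' difference, ∂[p,q] = q − p. For instance
  ∂[1,2] = [2] − [1].
This gives a 4×4 integer matrix of rank 3; reducing to Smith normal form yields diagonal entries (1,1,1).

From H_k ≅ ker(∂_k) / im(∂_{k+1}) we obtain:

  H_0: rank C_0 − rank ∂_1 = 4 − 3 = 1, and the invariant factors of ∂_1 are all 1, so H_0 ≅ Z.
  H_1: rank ker ∂_1 − rank ∂_2 = (4 − 3) − 0 = 1, and there is no ∂_2, so H_1 ≅ Z.

As a check, the Euler characteristic is 4 − 4 = 0, which agrees with 1 − 1 = 0.
(K is a triangulation of the circle S^1.)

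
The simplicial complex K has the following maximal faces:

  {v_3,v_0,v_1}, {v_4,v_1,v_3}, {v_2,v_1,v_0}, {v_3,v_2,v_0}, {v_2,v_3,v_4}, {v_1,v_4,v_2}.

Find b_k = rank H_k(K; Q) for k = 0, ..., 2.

Take the total order v_0 < v_1 < v_2 < v_3 < v_4 on the vertex set. Then K (dimension 2) consists of the simplices:

  0-simplices (5): [v_0], [v_1], [v_2], [v_3], [v_4]
  1-simplices (9): [v_0,v_1], [v_0,v_2], [v_0,v_3], [v_1,v_2], [v_1,v_3], [v_1,v_4], [v_2,v_3], [v_2,v_4], [v_3,v_4]
  2-simplices (6): [v_0,v_1,v_2], [v_0,v_1,v_3], [v_0,v_2,v_3], [v_1,v_2,v_4], [v_1,v_3,v_4], [v_2,v_3,v_4]

giving chain groups C_0 ≅ Z^5, C_1 ≅ Z^9, C_2 ≅ Z^6.

∂_1: C_1 → C_0 is given by ∂[p,q] = [q] − [p]. For instance
  ∂[v_3,v_4] = [v_4] − [v_3].
This gives a 5×9 integer matrix of rank 4; reducing to Smith normal form yields diagonal entries (1,1,1,1).

Boundary ∂_2: C_2 → C_1 maps a triangle to the signed sum of its edges. For instance
  ∂[v_1,v_3,v_4] = [v_3,v_4] − [v_1,v_4] + [v_1,v_3],
  ∂[v_0,v_1,v_3] = [v_1,v_3] − [v_0,v_3] + [v_0,v_1].
The resulting 9×6 matrix has rank 5, and its Smith normal form has invariant factors (1,1,1,1,1).

Computing H_k = (kernel of ∂_k) / (image of ∂_{k+1}):

  H_0: rank C_0 − rank ∂_1 = 5 − 4 = 1, and the invariant factors of ∂_1 are all 1, so H_0 = Z.
  H_1: rank ker ∂_1 − rank ∂_2 = (9 − 4) − 5 = 0, and the invariant factors of ∂_2 are all 1, so H_1 = 0.
  H_2: rank ker ∂_2 − rank ∂_3 = (6 − 5) − 0 = 1, and there is no ∂_3, so H_2 = Z.

(K is a triangulation of the 2-sphere S^2.)

Hence the Betti numbers are b_0 = 1, b_1 = 0, b_2 = 1.

b_0 = 1, b_1 = 0, b_2 = 1.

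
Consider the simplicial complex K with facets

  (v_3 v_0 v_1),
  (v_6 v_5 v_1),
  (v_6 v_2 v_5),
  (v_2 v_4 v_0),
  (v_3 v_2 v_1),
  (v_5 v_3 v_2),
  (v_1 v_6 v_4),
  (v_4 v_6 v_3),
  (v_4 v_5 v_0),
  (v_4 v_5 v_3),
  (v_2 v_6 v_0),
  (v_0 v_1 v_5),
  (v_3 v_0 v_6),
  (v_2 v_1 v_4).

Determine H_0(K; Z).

H_0 = Z.

Fix the vertex order v_0 < v_1 < v_2 < v_3 < v_4 < v_5 < v_6 and write every simplex with vertices in increasing order. Then dim K = 2 and the simplices of K are:

  0-simplices (7): [v_0], [v_1], [v_2], [v_3], [v_4], [v_5], [v_6]
  1-simplices (21): (21 of them)
  2-simplices (14): (14 of them)

giving chain groups C_0 ≅ Z^7, C_1 ≅ Z^21, C_2 ≅ Z^14.

The boundary map ∂_1: C_1 → C_0 maps an edge to its endpoints' difference, ∂[p,q] = q − p.
This gives a 7×21 integer matrix of rank 6; reducing to Smith normal form yields diagonal entries (1,1,1,1,1,1).

The boundary map ∂_2: C_2 → C_1 maps a triangle to the signed sum of its edges. For instance
  ∂[v_2,v_5,v_6] = [v_5,v_6] − [v_2,v_6] + [v_2,v_5],
  ∂[v_0,v_3,v_6] = [v_3,v_6] − [v_0,v_6] + [v_0,v_3].
As a 21×14 matrix over Z this has rank 13, with invariant factors (1,1,1,1,1,1,1,1,1,1,1,1,1).

From H_k ≅ ker(∂_k) / im(∂_{k+1}) we obtain:

  H_0: rank C_0 − rank ∂_1 = 7 − 6 = 1, and the invariant factors of ∂_1 are all 1, so H_0 = Z.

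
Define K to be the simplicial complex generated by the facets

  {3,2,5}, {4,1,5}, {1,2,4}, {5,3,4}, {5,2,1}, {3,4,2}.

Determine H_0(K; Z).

K has 5 vertices, 9 edges, 6 triangles.
rank ∂_0 = 0, rank ∂_1 = 4 ⇒ b_0 = 5 − 0 − 4 = 1; all invariant factors of ∂_1 are 1 so no torsion. So H_0 = Z.

H_0 = Z.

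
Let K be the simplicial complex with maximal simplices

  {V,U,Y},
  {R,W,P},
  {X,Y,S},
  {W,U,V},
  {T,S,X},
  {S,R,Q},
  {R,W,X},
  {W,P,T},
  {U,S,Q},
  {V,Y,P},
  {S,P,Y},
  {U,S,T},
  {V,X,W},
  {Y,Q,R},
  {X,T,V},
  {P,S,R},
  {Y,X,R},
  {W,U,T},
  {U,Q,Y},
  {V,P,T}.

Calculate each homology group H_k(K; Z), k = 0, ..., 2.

H_0 ≅ Z,  H_1 ≅ Z ⊕ Z/2,  H_2 = 0.

K has 10 vertices, 30 edges, 20 triangles.
rank ∂_0 = 0, rank ∂_1 = 9 ⇒ b_0 = 10 − 0 − 9 = 1; all invariant factors of ∂_1 are 1 so no torsion. So H_0 = Z.
rank ∂_1 = 9, rank ∂_2 = 20 ⇒ b_1 = 30 − 9 − 20 = 1; ∂_2 has invariant factor(s) [2] giving torsion. So H_1 = Z ⊕ Z/2.
rank ∂_2 = 20, rank ∂_3 = 0 ⇒ b_2 = 20 − 20 − 0 = 0. So H_2 = 0.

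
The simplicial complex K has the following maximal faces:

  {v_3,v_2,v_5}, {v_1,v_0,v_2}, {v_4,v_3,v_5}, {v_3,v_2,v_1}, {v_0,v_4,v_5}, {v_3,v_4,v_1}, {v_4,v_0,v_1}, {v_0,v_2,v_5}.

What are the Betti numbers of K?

We work with the vertex ordering v_0 < v_1 < v_2 < v_3 < v_4 < v_5. The simplices of K, each written with vertices in increasing order, are:

  0-simplices (6): [v_0], [v_1], [v_2], [v_3], [v_4], [v_5]
  1-simplices (12): [v_0,v_1], [v_0,v_2], [v_0,v_4], [v_0,v_5], [v_1,v_2], [v_1,v_3], [v_1,v_4], [v_2,v_3], [v_2,v_5], [v_3,v_4], [v_3,v_5], [v_4,v_5]
  2-simplices (8): [v_0,v_1,v_2], [v_0,v_1,v_4], [v_0,v_2,v_5], [v_0,v_4,v_5], [v_1,v_2,v_3], [v_1,v_3,v_4], [v_2,v_3,v_5], [v_3,v_4,v_5]

giving chain groups C_0 ≅ Z^6, C_1 ≅ Z^12, C_2 ≅ Z^8.

∂_1: C_1 → C_0 maps an edge to its endpoints' difference, ∂[p,q] = q − p. For instance
  ∂[v_0,v_4] = [v_4] − [v_0].
As a 6×12 matrix over Z this has rank 5, with invariant factors (1,1,1,1,1).

Boundary ∂_2: C_2 → C_1 acts by ∂[p,q,r] = [q,r] − [p,r] + [p,q]. For instance
  ∂[v_0,v_4,v_5] = [v_4,v_5] − [v_0,v_5] + [v_0,v_4],
  ∂[v_3,v_4,v_5] = [v_4,v_5] − [v_3,v_5] + [v_3,v_4].
The resulting 12×8 matrix has rank 7, and its Smith normal form has invariant factors (1,1,1,1,1,1,1).

Reading off H_k = ker ∂_k / im ∂_{k+1}:

  H_0: rank C_0 − rank ∂_1 = 6 − 5 = 1, and the invariant factors of ∂_1 are all 1, so H_0 ≅ Z.
  H_1: rank ker ∂_1 − rank ∂_2 = (12 − 5) − 7 = 0, and the invariant factors of ∂_2 are all 1, so H_1 ≅ 0.
  H_2: rank ker ∂_2 − rank ∂_3 = (8 − 7) − 0 = 1, and there is no ∂_3, so H_2 ≅ Z.

As a check, the Euler characteristic is 6 − 12 + 8 = 2, which agrees with 1 − 0 + 1 = 2.

Hence the Betti numbers are b_0 = 1, b_1 = 0, b_2 = 1.

b_0 = 1, b_1 = 0, b_2 = 1.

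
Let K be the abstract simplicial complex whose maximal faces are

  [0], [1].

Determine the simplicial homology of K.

Fix the vertex order 0 < 1 and write every simplex with vertices in increasing order. Then dim K = 0 and the simplices of K are:

  0-simplices (2): [0], [1]

giving chain groups C_0 ≅ Z^2.

Computing H_k = (kernel of ∂_k) / (image of ∂_{k+1}):

  H_0: rank C_0 − rank ∂_1 = 2 − 0 = 2, and there is no ∂_1, so H_0 ≅ Z^2.

(K is a triangulation of a set of 2 points.)

H_0 ≅ Z^2.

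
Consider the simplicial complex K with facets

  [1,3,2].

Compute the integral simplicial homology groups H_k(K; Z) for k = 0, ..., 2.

Fix the vertex order 1 < 2 < 3 and write every simplex with vertices in increasing order. Then dim K = 2 and the simplices of K are:

  0-simplices (3): [1], [2], [3]
  1-simplices (3): [1,2], [1,3], [2,3]
  2-simplices (1): [1,2,3]

giving chain groups C_0 ≅ Z^3, C_1 ≅ Z^3, C_2 ≅ Z^1.

Boundary ∂_1: C_1 → C_0 sends each edge [p,q] (with p < q) to q − p.
The resulting 3×3 matrix has rank 2, and its Smith normal form has invariant factors (1,1).

∂_2: C_2 → C_1 sends each 2-simplex [p,q,r] to [q,r] − [p,r] + [p,q]. For instance
  ∂[1,2,3] = [2,3] − [1,3] + [1,2].
The 3×1 boundary matrix has rank 1 and Smith normal form diag(1).

Reading off H_k = ker ∂_k / im ∂_{k+1}:

  H_0: rank C_0 − rank ∂_1 = 3 − 2 = 1, and the invariant factors of ∂_1 are all 1, so H_0 ≅ Z.
  H_1: rank ker ∂_1 − rank ∂_2 = (3 − 2) − 1 = 0, and the invariant factors of ∂_2 are all 1, so H_1 ≅ 0.
  H_2: rank ker ∂_2 − rank ∂_3 = (1 − 1) − 0 = 0, and there is no ∂_3, so H_2 ≅ 0.

As a check, the Euler characteristic is 3 − 3 + 1 = 1, which agrees with 1 − 0 + 0 = 1.
(K is a triangulation of the 2-simplex.)

H_0 ≅ Z,  H_1 = 0,  H_2 = 0.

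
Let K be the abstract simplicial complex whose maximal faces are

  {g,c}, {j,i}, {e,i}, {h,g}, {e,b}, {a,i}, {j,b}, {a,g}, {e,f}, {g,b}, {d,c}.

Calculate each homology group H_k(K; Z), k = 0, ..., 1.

H_0 = Z,  H_1 = Z^2.

K has 10 vertices, 11 edges.
rank ∂_0 = 0, rank ∂_1 = 9 ⇒ b_0 = 10 − 0 − 9 = 1; all invariant factors of ∂_1 are 1 so no torsion. So H_0 ≅ Z.
rank ∂_1 = 9, rank ∂_2 = 0 ⇒ b_1 = 11 − 9 − 0 = 2. So H_1 ≅ Z^2.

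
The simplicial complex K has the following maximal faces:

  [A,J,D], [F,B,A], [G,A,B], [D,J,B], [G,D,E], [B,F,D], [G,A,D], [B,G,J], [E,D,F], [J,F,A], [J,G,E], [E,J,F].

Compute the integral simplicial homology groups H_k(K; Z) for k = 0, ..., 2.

H_0 = Z,  H_1 = Z/2,  H_2 = 0.

We work with the vertex ordering A < B < D < E < F < G < J. The simplices of K, each written with vertices in increasing order, are:

  0-simplices (7): A, B, D, E, F, G, J
  1-simplices (18): AB, AD, AF, AG, AJ, BD, BF, BG, BJ, DE, DF, DG, DJ, EF, EG, EJ, FJ, GJ
  2-simplices (12): ABF, ABG, ADG, ADJ, AFJ, BDF, BDJ, BGJ, DEF, DEG, EFJ, EGJ

Hence C_0 ≅ Z^7, C_1 ≅ Z^18, C_2 ≅ Z^12.

Boundary ∂_1: C_1 → C_0 maps an edge to its endpoints' difference, ∂[p,q] = q − p. For instance
  ∂EJ = J − E.
The 7×18 boundary matrix has rank 6 and Smith normal form diag(1,1,1,1,1,1).

Boundary ∂_2: C_2 → C_1 acts by ∂[p,q,r] = [q,r] − [p,r] + [p,q]. For instance
  ∂ADG = DG − AG + AD,
  ∂DEG = EG − DG + DE.
The 18×12 boundary matrix has rank 12 and Smith normal form diag(1,1,1,1,1,1,1,1,1,1,1,2).

Now H_k = ker ∂_k / im ∂_{k+1}, so:

  H_0: rank C_0 − rank ∂_1 = 7 − 6 = 1, and the invariant factors of ∂_1 are all 1, so H_0 = Z.
  H_1: rank ker ∂_1 − rank ∂_2 = (18 − 6) − 12 = 0, and ∂_2 has invariant factor 2 > 1, so H_1 = Z/2.
  H_2: rank ker ∂_2 − rank ∂_3 = (12 − 12) − 0 = 0, and there is no ∂_3, so H_2 = 0.

As a check, the Euler characteristic is 7 − 18 + 12 = 1, which agrees with 1 − 0 + 0 = 1.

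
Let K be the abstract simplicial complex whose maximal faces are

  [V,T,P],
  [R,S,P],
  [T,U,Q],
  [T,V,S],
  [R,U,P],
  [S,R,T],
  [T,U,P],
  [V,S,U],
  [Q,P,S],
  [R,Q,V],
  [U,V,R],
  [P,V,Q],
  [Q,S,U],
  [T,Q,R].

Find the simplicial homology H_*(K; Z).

Order the vertices as P < Q < R < S < T < U < V. Listing each simplex with vertices in this order, K has dimension 2 with simplices:

  0-simplices (7): P, Q, R, S, T, U, V
  1-simplices (21): PQ, PR, PS, PT, PU, PV, QR, QS, QT, QU, QV, RS, RT, RU, RV, ST, SU, SV, TU, TV, UV
  2-simplices (14): PQS, PQV, PRS, PRU, PTU, PTV, QRT, QRV, QSU, QTU, RST, RUV, STV, SUV

Hence C_0 ≅ Z^7, C_1 ≅ Z^21, C_2 ≅ Z^14.

The boundary map ∂_1: C_1 → C_0 is given by ∂[p,q] = [q] − [p]. For instance
  ∂PQ = Q − P.
As a 7×21 matrix over Z this has rank 6, with invariant factors (1,1,1,1,1,1).

The boundary map ∂_2: C_2 → C_1 acts by ∂[p,q,r] = [q,r] − [p,r] + [p,q]. For instance
  ∂QTU = TU − QU + QT,
  ∂QSU = SU − QU + QS.
The resulting 21×14 matrix has rank 13, and its Smith normal form has invariant factors (1,1,1,1,1,1,1,1,1,1,1,1,1).

From H_k ≅ ker(∂_k) / im(∂_{k+1}) we obtain:

  H_0: rank C_0 − rank ∂_1 = 7 − 6 = 1, and the invariant factors of ∂_1 are all 1, so H_0 ≅ Z.
  H_1: rank ker ∂_1 − rank ∂_2 = (21 − 6) − 13 = 2, and the invariant factors of ∂_2 are all 1, so H_1 ≅ Z^2.
  H_2: rank ker ∂_2 − rank ∂_3 = (14 − 13) − 0 = 1, and there is no ∂_3, so H_2 ≅ Z.

(K is a triangulation of the torus T^2.)

H_0 ≅ Z,  H_1 ≅ Z^2,  H_2 ≅ Z.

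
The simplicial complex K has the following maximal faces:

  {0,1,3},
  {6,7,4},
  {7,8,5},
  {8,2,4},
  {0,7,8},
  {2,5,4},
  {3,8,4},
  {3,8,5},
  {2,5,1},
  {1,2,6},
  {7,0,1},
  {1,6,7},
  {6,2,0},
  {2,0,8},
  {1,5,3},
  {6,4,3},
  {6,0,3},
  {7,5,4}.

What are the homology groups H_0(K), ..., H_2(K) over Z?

H_0 ≅ Z,  H_1 ≅ Z × Z/2,  H_2 = 0.

K has 9 vertices, 27 edges, 18 triangles.
rank ∂_0 = 0, rank ∂_1 = 8 ⇒ b_0 = 9 − 0 − 8 = 1; all invariant factors of ∂_1 are 1 so no torsion. So H_0 = Z.
rank ∂_1 = 8, rank ∂_2 = 18 ⇒ b_1 = 27 − 8 − 18 = 1; ∂_2 has invariant factor(s) [2] giving torsion. So H_1 = Z × Z/2.
rank ∂_2 = 18, rank ∂_3 = 0 ⇒ b_2 = 18 − 18 − 0 = 0. So H_2 = 0.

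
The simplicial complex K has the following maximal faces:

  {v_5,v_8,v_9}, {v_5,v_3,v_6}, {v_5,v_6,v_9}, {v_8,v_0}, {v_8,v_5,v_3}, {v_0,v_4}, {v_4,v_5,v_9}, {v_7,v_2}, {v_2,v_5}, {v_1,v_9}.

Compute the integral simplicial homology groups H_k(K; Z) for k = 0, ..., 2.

H_0 = Z,  H_1 = Z,  H_2 = 0.

Take the total order v_0 < v_1 < v_2 < v_3 < v_4 < v_5 < v_6 < v_7 < v_8 < v_9 on the vertex set. Then K (dimension 2) consists of the simplices:

  0-simplices (10): [v_0], [v_1], [v_2], [v_3], [v_4], [v_5], [v_6], [v_7], [v_8], [v_9]
  1-simplices (15): (15 of them)
  2-simplices (5): [v_3,v_5,v_6], [v_3,v_5,v_8], [v_4,v_5,v_9], [v_5,v_6,v_9], [v_5,v_8,v_9]

Hence C_0 ≅ Z^10, C_1 ≅ Z^15, C_2 ≅ Z^5.

The boundary map ∂_1: C_1 → C_0 sends each edge [p,q] (with p < q) to q − p.
As a 10×15 matrix over Z this has rank 9, with invariant factors (1,1,1,1,1,1,1,1,1).

The boundary map ∂_2: C_2 → C_1 maps a triangle to the signed sum of its edges. For instance
  ∂[v_5,v_8,v_9] = [v_8,v_9] − [v_5,v_9] + [v_5,v_8],
  ∂[v_3,v_5,v_8] = [v_5,v_8] − [v_3,v_8] + [v_3,v_5].
This gives a 15×5 integer matrix of rank 5; reducing to Smith normal form yields diagonal entries (1,1,1,1,1).

Computing H_k = (kernel of ∂_k) / (image of ∂_{k+1}):

  H_0: rank C_0 − rank ∂_1 = 10 − 9 = 1, and the invariant factors of ∂_1 are all 1, so H_0 ≅ Z.
  H_1: rank ker ∂_1 − rank ∂_2 = (15 − 9) − 5 = 1, and the invariant factors of ∂_2 are all 1, so H_1 ≅ Z.
  H_2: rank ker ∂_2 − rank ∂_3 = (5 − 5) − 0 = 0, and there is no ∂_3, so H_2 ≅ 0.

As a check, the Euler characteristic is 10 − 15 + 5 = 0, which agrees with 1 − 1 + 0 = 0.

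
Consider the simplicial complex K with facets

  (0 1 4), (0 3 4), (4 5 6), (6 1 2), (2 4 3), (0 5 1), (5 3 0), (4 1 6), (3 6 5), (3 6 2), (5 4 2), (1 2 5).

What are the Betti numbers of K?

K has 7 vertices, 18 edges, 12 triangles.
rank ∂_0 = 0, rank ∂_1 = 6 ⇒ b_0 = 7 − 0 − 6 = 1; all invariant factors of ∂_1 are 1 so no torsion. So H_0 = Z.
rank ∂_1 = 6, rank ∂_2 = 12 ⇒ b_1 = 18 − 6 − 12 = 0; ∂_2 has invariant factor(s) [2] giving torsion. So H_1 = Z/2Z.
rank ∂_2 = 12, rank ∂_3 = 0 ⇒ b_2 = 12 − 12 − 0 = 0. So H_2 = 0.

b_0 = 1, b_1 = 0, b_2 = 0.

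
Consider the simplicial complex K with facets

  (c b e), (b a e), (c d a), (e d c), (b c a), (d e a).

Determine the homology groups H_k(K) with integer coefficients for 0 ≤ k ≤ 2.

K has 5 vertices, 9 edges, 6 triangles.
rank ∂_0 = 0, rank ∂_1 = 4 ⇒ b_0 = 5 − 0 − 4 = 1; all invariant factors of ∂_1 are 1 so no torsion. So H_0 = Z.
rank ∂_1 = 4, rank ∂_2 = 5 ⇒ b_1 = 9 − 4 − 5 = 0; all invariant factors of ∂_2 are 1 so no torsion. So H_1 = 0.
rank ∂_2 = 5, rank ∂_3 = 0 ⇒ b_2 = 6 − 5 − 0 = 1. So H_2 = Z.

H_0 ≅ Z,  H_1 = 0,  H_2 ≅ Z.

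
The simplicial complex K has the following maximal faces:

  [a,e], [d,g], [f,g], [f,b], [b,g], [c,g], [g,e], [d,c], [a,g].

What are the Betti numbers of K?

b_0 = 1, b_1 = 3.

Fix the vertex order a < b < c < d < e < f < g and write every simplex with vertices in increasing order. Then dim K = 1 and the simplices of K are:

  0-simplices (7): a, b, c, d, e, f, g
  1-simplices (9): ae, ag, bf, bg, cd, cg, dg, eg, fg

Hence C_0 ≅ Z^7, C_1 ≅ Z^9.

The boundary map ∂_1: C_1 → C_0 sends each edge [p,q] (with p < q) to q − p. For instance
  ∂bg = g − b.
This gives a 7×9 integer matrix of rank 6; reducing to Smith normal form yields diagonal entries (1,1,1,1,1,1).

From H_k ≅ ker(∂_k) / im(∂_{k+1}) we obtain:

  H_0: rank C_0 − rank ∂_1 = 7 − 6 = 1, and the invariant factors of ∂_1 are all 1, so H_0 ≅ Z.
  H_1: rank ker ∂_1 − rank ∂_2 = (9 − 6) − 0 = 3, and there is no ∂_2, so H_1 ≅ Z^3.

As a check, the Euler characteristic is 7 − 9 = -2, which agrees with 1 − 3 = -2.
(K is a triangulation of a wedge of 3 circles.)

Hence the Betti numbers are b_0 = 1, b_1 = 3.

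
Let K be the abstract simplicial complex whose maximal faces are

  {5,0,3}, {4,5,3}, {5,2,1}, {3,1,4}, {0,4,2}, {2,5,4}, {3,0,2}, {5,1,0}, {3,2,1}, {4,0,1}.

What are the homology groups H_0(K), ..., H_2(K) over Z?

H_0 = Z,  H_1 = Z/2,  H_2 = 0.

Fix the vertex order 0 < 1 < 2 < 3 < 4 < 5 and write every simplex with vertices in increasing order. Then dim K = 2 and the simplices of K are:

  0-simplices (6): [0], [1], [2], [3], [4], [5]
  1-simplices (15): [0,1], [0,2], [0,3], [0,4], [0,5], [1,2], [1,3], [1,4], [1,5], [2,3], [2,4], [2,5], [3,4], [3,5], [4,5]
  2-simplices (10): [0,1,4], [0,1,5], [0,2,3], [0,2,4], [0,3,5], [1,2,3], [1,2,5], [1,3,4], [2,4,5], [3,4,5]

so the chain groups are C_0 ≅ Z^6, C_1 ≅ Z^15, C_2 ≅ Z^10.

The boundary map ∂_1: C_1 → C_0 sends each edge [p,q] (with p < q) to q − p. For instance
  ∂[2,3] = [3] − [2].
The 6×15 boundary matrix has rank 5 and Smith normal form diag(1,1,1,1,1).

The boundary map ∂_2: C_2 → C_1 sends each 2-simplex [p,q,r] to [q,r] − [p,r] + [p,q]. For instance
  ∂[0,1,4] = [1,4] − [0,4] + [0,1],
  ∂[0,3,5] = [3,5] − [0,5] + [0,3].
The 15×10 boundary matrix has rank 10 and Smith normal form diag(1,1,1,1,1,1,1,1,1,2).

Now H_k = ker ∂_k / im ∂_{k+1}, so:

  H_0: rank C_0 − rank ∂_1 = 6 − 5 = 1, and the invariant factors of ∂_1 are all 1, so H_0 = Z.
  H_1: rank ker ∂_1 − rank ∂_2 = (15 − 5) − 10 = 0, and ∂_2 has invariant factor 2 > 1, so H_1 = Z/2.
  H_2: rank ker ∂_2 − rank ∂_3 = (10 − 10) − 0 = 0, and there is no ∂_3, so H_2 = 0.

As a check, the Euler characteristic is 6 − 15 + 10 = 1, which agrees with 1 − 0 + 0 = 1.
(K is a triangulation of the real projective plane RP^2.)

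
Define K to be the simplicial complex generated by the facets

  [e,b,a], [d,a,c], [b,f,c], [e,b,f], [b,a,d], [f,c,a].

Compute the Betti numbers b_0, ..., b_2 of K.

b_0 = 1, b_1 = 1, b_2 = 0.

Order the vertices as a < b < c < d < e < f. Listing each simplex with vertices in this order, K has dimension 2 with simplices:

  0-simplices (6): a, b, c, d, e, f
  1-simplices (12): ab, ac, ad, ae, af, bc, bd, be, bf, cd, cf, ef
  2-simplices (6): abd, abe, acd, acf, bcf, bef

Hence C_0 ≅ Z^6, C_1 ≅ Z^12, C_2 ≅ Z^6.

The boundary map ∂_1: C_1 → C_0 maps an edge to its endpoints' difference, ∂[p,q] = q − p. For instance
  ∂ae = e − a.
The resulting 6×12 matrix has rank 5, and its Smith normal form has invariant factors (1,1,1,1,1).

The boundary map ∂_2: C_2 → C_1 acts by ∂[p,q,r] = [q,r] − [p,r] + [p,q]. For instance
  ∂abd = bd − ad + ab,
  ∂abe = be − ae + ab.
The resulting 12×6 matrix has rank 6, and its Smith normal form has invariant factors (1,1,1,1,1,1).

From H_k ≅ ker(∂_k) / im(∂_{k+1}) we obtain:

  H_0: rank C_0 − rank ∂_1 = 6 − 5 = 1, and the invariant factors of ∂_1 are all 1, so H_0 ≅ Z.
  H_1: rank ker ∂_1 − rank ∂_2 = (12 − 5) − 6 = 1, and the invariant factors of ∂_2 are all 1, so H_1 ≅ Z.
  H_2: rank ker ∂_2 − rank ∂_3 = (6 − 6) − 0 = 0, and there is no ∂_3, so H_2 ≅ 0.

Hence the Betti numbers are b_0 = 1, b_1 = 1, b_2 = 0.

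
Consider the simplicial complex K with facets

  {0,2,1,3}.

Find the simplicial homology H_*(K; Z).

H_0 ≅ Z,  H_1 = 0,  H_2 = 0,  H_3 = 0.

Take the total order 0 < 1 < 2 < 3 on the vertex set. Then K (dimension 3) consists of the simplices:

  0-simplices (4): [0], [1], [2], [3]
  1-simplices (6): [0,1], [0,2], [0,3], [1,2], [1,3], [2,3]
  2-simplices (4): [0,1,2], [0,1,3], [0,2,3], [1,2,3]
  3-simplices (1): [0,1,2,3]

giving chain groups C_0 ≅ Z^4, C_1 ≅ Z^6, C_2 ≅ Z^4, C_3 ≅ Z^1.

The boundary map ∂_1: C_1 → C_0 is given by ∂[p,q] = [q] − [p]. For instance
  ∂[0,1] = [1] − [0].
This gives a 4×6 integer matrix of rank 3; reducing to Smith normal form yields diagonal entries (1,1,1).

∂_2: C_2 → C_1 sends each 2-simplex [p,q,r] to [q,r] − [p,r] + [p,q]. For instance
  ∂[0,1,3] = [1,3] − [0,3] + [0,1],
  ∂[1,2,3] = [2,3] − [1,3] + [1,2].
The 6×4 boundary matrix has rank 3 and Smith normal form diag(1,1,1).

The boundary map ∂_3: C_3 → C_2 sends each 3-simplex σ to the alternating sum Σ_i (−1)^i (σ with its i-th vertex removed). For instance
  ∂[0,1,2,3] = [1,2,3] − [0,2,3] + [0,1,3] − [0,1,2].
The 4×1 boundary matrix has rank 1 and Smith normal form diag(1).

Now H_k = ker ∂_k / im ∂_{k+1}, so:

  H_0: rank C_0 − rank ∂_1 = 4 − 3 = 1, and the invariant factors of ∂_1 are all 1, so H_0 = Z.
  H_1: rank ker ∂_1 − rank ∂_2 = (6 − 3) − 3 = 0, and the invariant factors of ∂_2 are all 1, so H_1 = 0.
  H_2: rank ker ∂_2 − rank ∂_3 = (4 − 3) − 1 = 0, and the invariant factors of ∂_3 are all 1, so H_2 = 0.
  H_3: rank ker ∂_3 − rank ∂_4 = (1 − 1) − 0 = 0, and there is no ∂_4, so H_3 = 0.

As a check, the Euler characteristic is 4 − 6 + 4 − 1 = 1, which agrees with 1 − 0 + 0 − 0 = 1.
(K is a triangulation of the 3-simplex.)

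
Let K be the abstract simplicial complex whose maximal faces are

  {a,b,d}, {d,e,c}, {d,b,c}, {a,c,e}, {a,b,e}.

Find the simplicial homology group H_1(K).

We work with the vertex ordering a < b < c < d < e. The simplices of K, each written with vertices in increasing order, are:

  0-simplices (5): a, b, c, d, e
  1-simplices (10): ab, ac, ad, ae, bc, bd, be, cd, ce, de
  2-simplices (5): abd, abe, ace, bcd, cde

so the chain groups are C_0 ≅ Z^5, C_1 ≅ Z^10, C_2 ≅ Z^5.

Boundary ∂_1: C_1 → C_0 is given by ∂[p,q] = [q] − [p]. For instance
  ∂ae = e − a.
The resulting 5×10 matrix has rank 4, and its Smith normal form has invariant factors (1,1,1,1).

The boundary map ∂_2: C_2 → C_1 maps a triangle to the signed sum of its edges. For instance
  ∂cde = de − ce + cd,
  ∂abd = bd − ad + ab.
The resulting 10×5 matrix has rank 5, and its Smith normal form has invariant factors (1,1,1,1,1).

Computing H_k = (kernel of ∂_k) / (image of ∂_{k+1}):

  H_1: rank ker ∂_1 − rank ∂_2 = (10 − 4) − 5 = 1, and the invariant factors of ∂_2 are all 1, so H_1 ≅ Z.

H_1 = Z.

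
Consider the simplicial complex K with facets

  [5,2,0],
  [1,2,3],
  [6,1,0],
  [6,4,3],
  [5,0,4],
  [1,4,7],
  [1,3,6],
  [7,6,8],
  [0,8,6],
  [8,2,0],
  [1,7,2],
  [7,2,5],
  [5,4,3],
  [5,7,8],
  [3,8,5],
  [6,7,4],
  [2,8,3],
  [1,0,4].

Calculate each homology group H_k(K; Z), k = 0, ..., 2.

Take the total order 0 < 1 < 2 < 3 < 4 < 5 < 6 < 7 < 8 on the vertex set. Then K (dimension 2) consists of the simplices:

  0-simplices (9): [0], [1], [2], [3], [4], [5], [6], [7], [8]
  1-simplices (27): (27 of them)
  2-simplices (18): [0,1,4], [0,1,6], [0,2,5], [0,2,8], [0,4,5], [0,6,8], [1,2,3], [1,2,7], [1,3,6], [1,4,7], [2,3,8], [2,5,7], [3,4,5], [3,4,6], [3,5,8], [4,6,7], [5,7,8], [6,7,8]

Hence C_0 ≅ Z^9, C_1 ≅ Z^27, C_2 ≅ Z^18.

Boundary ∂_1: C_1 → C_0 sends each edge [p,q] (with p < q) to q − p. For instance
  ∂[2,5] = [5] − [2].
The 9×27 boundary matrix has rank 8 and Smith normal form diag(1,1,1,1,1,1,1,1).

∂_2: C_2 → C_1 acts by ∂[p,q,r] = [q,r] − [p,r] + [p,q]. For instance
  ∂[6,7,8] = [7,8] − [6,8] + [6,7],
  ∂[0,1,6] = [1,6] − [0,6] + [0,1].
This gives a 27×18 integer matrix of rank 18; reducing to Smith normal form yields diagonal entries (1,1,1,1,1,1,1,1,1,1,1,1,1,1,1,1,1,2).

Reading off H_k = ker ∂_k / im ∂_{k+1}:

  H_0: rank C_0 − rank ∂_1 = 9 − 8 = 1, and the invariant factors of ∂_1 are all 1, so H_0 ≅ Z.
  H_1: rank ker ∂_1 − rank ∂_2 = (27 − 8) − 18 = 1, and ∂_2 has invariant factor 2 > 1, so H_1 ≅ Z ⊕ Z/2Z.
  H_2: rank ker ∂_2 − rank ∂_3 = (18 − 18) − 0 = 0, and there is no ∂_3, so H_2 ≅ 0.

H_0 = Z,  H_1 = Z ⊕ Z/2Z,  H_2 = 0.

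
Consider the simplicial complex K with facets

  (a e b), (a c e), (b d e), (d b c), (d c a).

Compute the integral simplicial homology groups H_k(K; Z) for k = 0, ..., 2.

Take the total order a < b < c < d < e on the vertex set. Then K (dimension 2) consists of the simplices:

  0-simplices (5): a, b, c, d, e
  1-simplices (10): ab, ac, ad, ae, bc, bd, be, cd, ce, de
  2-simplices (5): abe, acd, ace, bcd, bde

Hence C_0 ≅ Z^5, C_1 ≅ Z^10, C_2 ≅ Z^5.

The boundary map ∂_1: C_1 → C_0 is given by ∂[p,q] = [q] − [p]. For instance
  ∂cd = d − c.
The resulting 5×10 matrix has rank 4, and its Smith normal form has invariant factors (1,1,1,1).

The boundary map ∂_2: C_2 → C_1 acts by ∂[p,q,r] = [q,r] − [p,r] + [p,q]. For instance
  ∂bde = de − be + bd,
  ∂acd = cd − ad + ac.
The 10×5 boundary matrix has rank 5 and Smith normal form diag(1,1,1,1,1).

Now H_k = ker ∂_k / im ∂_{k+1}, so:

  H_0: rank C_0 − rank ∂_1 = 5 − 4 = 1, and the invariant factors of ∂_1 are all 1, so H_0 ≅ Z.
  H_1: rank ker ∂_1 − rank ∂_2 = (10 − 4) − 5 = 1, and the invariant factors of ∂_2 are all 1, so H_1 ≅ Z.
  H_2: rank ker ∂_2 − rank ∂_3 = (5 − 5) − 0 = 0, and there is no ∂_3, so H_2 ≅ 0.

As a check, the Euler characteristic is 5 − 10 + 5 = 0, which agrees with 1 − 1 + 0 = 0.

H_0 = Z,  H_1 = Z,  H_2 = 0.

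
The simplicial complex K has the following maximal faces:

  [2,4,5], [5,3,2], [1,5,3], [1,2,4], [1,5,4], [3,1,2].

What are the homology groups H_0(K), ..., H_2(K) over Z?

H_0 = Z,  H_1 = 0,  H_2 = Z.

We work with the vertex ordering 1 < 2 < 3 < 4 < 5. The simplices of K, each written with vertices in increasing order, are:

  0-simplices (5): [1], [2], [3], [4], [5]
  1-simplices (9): [1,2], [1,3], [1,4], [1,5], [2,3], [2,4], [2,5], [3,5], [4,5]
  2-simplices (6): [1,2,3], [1,2,4], [1,3,5], [1,4,5], [2,3,5], [2,4,5]

Hence C_0 ≅ Z^5, C_1 ≅ Z^9, C_2 ≅ Z^6.

∂_1: C_1 → C_0 sends each edge [p,q] (with p < q) to q − p.
The resulting 5×9 matrix has rank 4, and its Smith normal form has invariant factors (1,1,1,1).

The boundary map ∂_2: C_2 → C_1 acts by ∂[p,q,r] = [q,r] − [p,r] + [p,q]. For instance
  ∂[1,2,4] = [2,4] − [1,4] + [1,2],
  ∂[2,4,5] = [4,5] − [2,5] + [2,4].
As a 9×6 matrix over Z this has rank 5, with invariant factors (1,1,1,1,1).

From H_k ≅ ker(∂_k) / im(∂_{k+1}) we obtain:

  H_0: rank C_0 − rank ∂_1 = 5 − 4 = 1, and the invariant factors of ∂_1 are all 1, so H_0 ≅ Z.
  H_1: rank ker ∂_1 − rank ∂_2 = (9 − 4) − 5 = 0, and the invariant factors of ∂_2 are all 1, so H_1 ≅ 0.
  H_2: rank ker ∂_2 − rank ∂_3 = (6 − 5) − 0 = 1, and there is no ∂_3, so H_2 ≅ Z.

As a check, the Euler characteristic is 5 − 9 + 6 = 2, which agrees with 1 − 0 + 1 = 2.
(K is a triangulation of the 2-sphere S^2.)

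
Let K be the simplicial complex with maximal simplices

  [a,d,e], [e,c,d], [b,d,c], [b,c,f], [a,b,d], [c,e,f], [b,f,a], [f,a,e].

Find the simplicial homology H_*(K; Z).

H_0 ≅ Z,  H_1 = 0,  H_2 ≅ Z.

We work with the vertex ordering a < b < c < d < e < f. The simplices of K, each written with vertices in increasing order, are:

  0-simplices (6): a, b, c, d, e, f
  1-simplices (12): ab, ad, ae, af, bc, bd, bf, cd, ce, cf, de, ef
  2-simplices (8): abd, abf, ade, aef, bcd, bcf, cde, cef

giving chain groups C_0 ≅ Z^6, C_1 ≅ Z^12, C_2 ≅ Z^8.

The boundary map ∂_1: C_1 → C_0 sends each edge [p,q] (with p < q) to q − p.
As a 6×12 matrix over Z this has rank 5, with invariant factors (1,1,1,1,1).

The boundary map ∂_2: C_2 → C_1 acts by ∂[p,q,r] = [q,r] − [p,r] + [p,q]. For instance
  ∂cde = de − ce + cd,
  ∂ade = de − ae + ad.
As a 12×8 matrix over Z this has rank 7, with invariant factors (1,1,1,1,1,1,1).

Now H_k = ker ∂_k / im ∂_{k+1}, so:

  H_0: rank C_0 − rank ∂_1 = 6 − 5 = 1, and the invariant factors of ∂_1 are all 1, so H_0 ≅ Z.
  H_1: rank ker ∂_1 − rank ∂_2 = (12 − 5) − 7 = 0, and the invariant factors of ∂_2 are all 1, so H_1 ≅ 0.
  H_2: rank ker ∂_2 − rank ∂_3 = (8 − 7) − 0 = 1, and there is no ∂_3, so H_2 ≅ Z.

As a check, the Euler characteristic is 6 − 12 + 8 = 2, which agrees with 1 − 0 + 1 = 2.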